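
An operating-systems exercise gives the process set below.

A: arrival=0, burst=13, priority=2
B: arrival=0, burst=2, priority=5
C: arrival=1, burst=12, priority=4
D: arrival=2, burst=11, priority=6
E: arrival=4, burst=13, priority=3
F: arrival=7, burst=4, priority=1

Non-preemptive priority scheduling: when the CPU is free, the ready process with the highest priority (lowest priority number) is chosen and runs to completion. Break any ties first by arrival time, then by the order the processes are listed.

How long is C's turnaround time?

41

Gantt: | A 0-13 | F 13-17 | E 17-30 | C 30-42 | B 42-44 | D 44-55 |
Completion: A=13  B=44  C=42  D=55  E=30  F=17
Turnaround (C−A): A=13  B=44  C=41  D=53  E=26  F=10
Turnaround(C) = completion − arrival = 42 − 1 = 41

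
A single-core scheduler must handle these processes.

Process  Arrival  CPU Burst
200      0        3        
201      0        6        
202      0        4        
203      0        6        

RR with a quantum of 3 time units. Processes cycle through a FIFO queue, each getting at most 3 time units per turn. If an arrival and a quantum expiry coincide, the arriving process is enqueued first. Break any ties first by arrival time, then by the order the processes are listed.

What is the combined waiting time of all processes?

34

Schedule: | 200 0-3 | 201 3-6 | 202 6-9 | 203 9-12 | 201 12-15 | 202 15-16 | 203 16-19 |
Completion: 200=3  201=15  202=16  203=19
Turnaround (C−A): 200=3  201=15  202=16  203=19
Waiting = turnaround − burst: 200=0, 201=9, 202=12, 203=13
Total waiting = 0 + 9 + 12 + 13 = 34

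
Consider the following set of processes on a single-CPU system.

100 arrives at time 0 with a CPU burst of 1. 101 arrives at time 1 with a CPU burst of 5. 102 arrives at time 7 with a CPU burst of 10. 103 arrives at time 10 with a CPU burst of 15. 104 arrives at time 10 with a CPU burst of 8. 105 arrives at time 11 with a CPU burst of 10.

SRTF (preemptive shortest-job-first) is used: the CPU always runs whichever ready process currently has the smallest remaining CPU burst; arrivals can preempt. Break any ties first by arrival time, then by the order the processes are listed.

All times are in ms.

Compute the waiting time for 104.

Schedule: | 100 0-1 | 101 1-6 | idle 6-7 | 102 7-17 | 104 17-25 | 105 25-35 | 103 35-50 |
Completion: 100=1  101=6  102=17  103=50  104=25  105=35
Waiting(104) = turnaround − burst = 15 − 8 = 7

7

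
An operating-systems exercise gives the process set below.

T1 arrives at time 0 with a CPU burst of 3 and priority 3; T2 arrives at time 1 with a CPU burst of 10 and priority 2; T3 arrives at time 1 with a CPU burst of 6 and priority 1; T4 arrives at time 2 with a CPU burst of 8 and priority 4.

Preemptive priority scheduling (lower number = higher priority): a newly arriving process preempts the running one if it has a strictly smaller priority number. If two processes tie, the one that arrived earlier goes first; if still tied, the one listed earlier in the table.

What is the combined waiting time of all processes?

Schedule: | T1 0-1 | T3 1-7 | T2 7-17 | T1 17-19 | T4 19-27 |
Completion: T1=19  T2=17  T3=7  T4=27
Waiting = turnaround − burst: T1=16, T2=6, T3=0, T4=17
Total waiting = 16 + 6 + 0 + 17 = 39

39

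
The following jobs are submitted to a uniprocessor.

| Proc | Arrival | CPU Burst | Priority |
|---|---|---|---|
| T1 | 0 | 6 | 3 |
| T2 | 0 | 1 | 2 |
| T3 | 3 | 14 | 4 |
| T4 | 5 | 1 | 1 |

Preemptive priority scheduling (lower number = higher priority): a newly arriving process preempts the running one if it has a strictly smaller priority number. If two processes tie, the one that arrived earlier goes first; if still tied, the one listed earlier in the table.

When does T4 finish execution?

Schedule: | T2 0-1 | T1 1-5 | T4 5-6 | T1 6-8 | T3 8-22 |
Completion: T1=8  T2=1  T3=22  T4=6
Turnaround (C−A): T1=8  T2=1  T3=19  T4=1

6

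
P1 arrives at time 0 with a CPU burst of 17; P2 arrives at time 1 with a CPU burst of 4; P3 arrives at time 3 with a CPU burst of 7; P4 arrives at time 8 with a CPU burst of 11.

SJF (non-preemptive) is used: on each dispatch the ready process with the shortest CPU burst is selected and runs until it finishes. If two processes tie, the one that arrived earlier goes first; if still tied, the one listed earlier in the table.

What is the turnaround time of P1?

Schedule: | P1 0-17 | P2 17-21 | P3 21-28 | P4 28-39 |
Completion: P1=17  P2=21  P3=28  P4=39
Turnaround (C−A): P1=17  P2=20  P3=25  P4=31
Turnaround(P1) = completion − arrival = 17 − 0 = 17

17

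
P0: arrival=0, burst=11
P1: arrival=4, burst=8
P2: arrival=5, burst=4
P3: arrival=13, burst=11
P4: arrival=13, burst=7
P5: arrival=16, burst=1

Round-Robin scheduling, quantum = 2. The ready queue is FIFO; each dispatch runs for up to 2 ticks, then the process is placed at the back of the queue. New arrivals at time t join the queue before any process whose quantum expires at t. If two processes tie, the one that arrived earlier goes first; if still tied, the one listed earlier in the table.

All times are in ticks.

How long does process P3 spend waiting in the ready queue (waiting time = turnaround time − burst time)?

18

Timeline: | P0 0-4 | P1 4-6 | P0 6-8 | P2 8-10 | P1 10-12 | P0 12-14 | P2 14-16 | P1 16-18 | P3 18-20 | P4 20-22 | P0 22-24 | P5 24-25 | P1 25-27 | P3 27-29 | P4 29-31 | P0 31-32 | P3 32-34 | P4 34-36 | P3 36-38 | P4 38-39 | P3 39-42 |
Completion: P0=32  P1=27  P2=16  P3=42  P4=39  P5=25
Turnaround (C−A): P0=32  P1=23  P2=11  P3=29  P4=26  P5=9
Waiting(P3) = turnaround − burst = 29 − 11 = 18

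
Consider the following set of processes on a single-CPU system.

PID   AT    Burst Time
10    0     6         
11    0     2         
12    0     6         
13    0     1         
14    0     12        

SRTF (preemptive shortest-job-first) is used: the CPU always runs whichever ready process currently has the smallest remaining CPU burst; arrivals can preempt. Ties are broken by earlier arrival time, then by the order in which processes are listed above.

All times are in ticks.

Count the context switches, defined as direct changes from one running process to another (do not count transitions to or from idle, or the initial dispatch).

Gantt: | 13 0-1 | 11 1-3 | 10 3-9 | 12 9-15 | 14 15-27 |
Completion: 10=9  11=3  12=15  13=1  14=27

4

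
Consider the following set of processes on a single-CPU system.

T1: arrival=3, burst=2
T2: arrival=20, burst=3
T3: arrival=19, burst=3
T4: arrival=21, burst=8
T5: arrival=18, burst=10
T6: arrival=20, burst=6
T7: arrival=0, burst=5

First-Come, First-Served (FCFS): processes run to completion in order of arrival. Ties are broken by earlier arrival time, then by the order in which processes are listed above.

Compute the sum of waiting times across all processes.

55

Gantt: | T7 0-5 | T1 5-7 | idle 7-18 | T5 18-28 | T3 28-31 | T2 31-34 | T6 34-40 | T4 40-48 |
Completion: T1=7  T2=34  T3=31  T4=48  T5=28  T6=40  T7=5
Waiting = turnaround − burst: T1=2, T2=11, T3=9, T4=19, T5=0, T6=14, T7=0
Total waiting = 2 + 11 + 9 + 19 + 0 + 14 + 0 = 55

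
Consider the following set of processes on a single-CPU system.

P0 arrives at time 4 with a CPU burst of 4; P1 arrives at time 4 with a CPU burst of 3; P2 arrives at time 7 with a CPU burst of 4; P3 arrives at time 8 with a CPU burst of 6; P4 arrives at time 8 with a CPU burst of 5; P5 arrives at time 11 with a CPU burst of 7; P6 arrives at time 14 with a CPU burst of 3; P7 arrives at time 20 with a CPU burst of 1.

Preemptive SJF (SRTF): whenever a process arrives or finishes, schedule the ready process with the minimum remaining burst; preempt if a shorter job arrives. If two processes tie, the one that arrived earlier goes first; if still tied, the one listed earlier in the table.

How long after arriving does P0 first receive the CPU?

3

Schedule: | idle 0-4 | P1 4-7 | P0 7-11 | P2 11-15 | P6 15-18 | P4 18-20 | P7 20-21 | P4 21-24 | P3 24-30 | P5 30-37 |
Completion: P0=11  P1=7  P2=15  P3=30  P4=24  P5=37  P6=18  P7=21
Response(P0) = first start − arrival = 7 − 4 = 3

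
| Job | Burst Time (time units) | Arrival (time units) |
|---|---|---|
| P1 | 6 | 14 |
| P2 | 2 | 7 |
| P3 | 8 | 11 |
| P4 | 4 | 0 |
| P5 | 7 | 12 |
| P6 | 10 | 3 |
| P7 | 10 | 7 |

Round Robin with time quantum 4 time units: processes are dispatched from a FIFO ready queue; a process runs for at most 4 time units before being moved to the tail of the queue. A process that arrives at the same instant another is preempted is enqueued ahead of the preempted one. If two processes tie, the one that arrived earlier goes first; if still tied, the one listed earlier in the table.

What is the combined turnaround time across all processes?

171

Timeline: | P4 0-4 | P6 4-8 | P2 8-10 | P7 10-14 | P6 14-18 | P3 18-22 | P5 22-26 | P1 26-30 | P7 30-34 | P6 34-36 | P3 36-40 | P5 40-43 | P1 43-45 | P7 45-47 |
Completion: P1=45  P2=10  P3=40  P4=4  P5=43  P6=36  P7=47
Turnaround = completion − arrival: P1=31, P2=3, P3=29, P4=4, P5=31, P6=33, P7=40
Total turnaround = 31 + 3 + 29 + 4 + 31 + 33 + 40 = 171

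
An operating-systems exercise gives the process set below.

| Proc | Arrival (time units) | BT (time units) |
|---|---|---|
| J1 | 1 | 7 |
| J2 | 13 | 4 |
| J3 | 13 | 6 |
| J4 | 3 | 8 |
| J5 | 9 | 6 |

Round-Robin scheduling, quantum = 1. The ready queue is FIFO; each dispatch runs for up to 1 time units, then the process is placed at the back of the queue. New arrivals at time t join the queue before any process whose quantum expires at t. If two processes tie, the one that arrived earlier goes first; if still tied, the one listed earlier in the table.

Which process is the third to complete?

Gantt: | idle 0-1 | J1 1-3 | J4 3-4 | J1 4-5 | J4 5-6 | J1 6-7 | J4 7-8 | J1 8-9 | J4 9-10 | J5 10-11 | J1 11-12 | J4 12-13 | J5 13-14 | J1 14-15 | J2 15-16 | J3 16-17 | J4 17-18 | J5 18-19 | J2 19-20 | J3 20-21 | J4 21-22 | J5 22-23 | J2 23-24 | J3 24-25 | J4 25-26 | J5 26-27 | J2 27-28 | J3 28-29 | J5 29-30 | J3 30-32 |
Completion: J1=15  J2=28  J3=32  J4=26  J5=30
Turnaround (C−A): J1=14  J2=15  J3=19  J4=23  J5=21
Finish order: J1 → J4 → J2 → J5 → J3

J2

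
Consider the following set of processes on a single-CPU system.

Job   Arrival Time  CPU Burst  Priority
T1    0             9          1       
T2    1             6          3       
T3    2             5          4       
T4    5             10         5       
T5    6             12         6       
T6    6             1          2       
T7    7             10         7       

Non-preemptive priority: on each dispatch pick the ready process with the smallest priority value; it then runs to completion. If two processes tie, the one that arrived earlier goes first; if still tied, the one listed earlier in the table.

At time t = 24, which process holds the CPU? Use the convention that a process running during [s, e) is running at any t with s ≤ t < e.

T4

Timeline: | T1 0-9 | T6 9-10 | T2 10-16 | T3 16-21 | T4 21-31 | T5 31-43 | T7 43-53 |
Completion: T1=9  T2=16  T3=21  T4=31  T5=43  T6=10  T7=53
Turnaround (C−A): T1=9  T2=15  T3=19  T4=26  T5=37  T6=4  T7=46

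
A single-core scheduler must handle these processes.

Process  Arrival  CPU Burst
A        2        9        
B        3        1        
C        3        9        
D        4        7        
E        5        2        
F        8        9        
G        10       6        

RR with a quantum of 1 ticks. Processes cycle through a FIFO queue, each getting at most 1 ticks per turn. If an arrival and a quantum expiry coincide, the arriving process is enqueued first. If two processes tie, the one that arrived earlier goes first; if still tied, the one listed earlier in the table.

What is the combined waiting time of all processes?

Gantt: | idle 0-2 | A 2-3 | B 3-4 | C 4-5 | A 5-6 | D 6-7 | E 7-8 | C 8-9 | A 9-10 | D 10-11 | F 11-12 | E 12-13 | C 13-14 | G 14-15 | A 15-16 | D 16-17 | F 17-18 | C 18-19 | G 19-20 | A 20-21 | D 21-22 | F 22-23 | C 23-24 | G 24-25 | A 25-26 | D 26-27 | F 27-28 | C 28-29 | G 29-30 | A 30-31 | D 31-32 | F 32-33 | C 33-34 | G 34-35 | A 35-36 | D 36-37 | F 37-38 | C 38-39 | G 39-40 | A 40-41 | F 41-42 | C 42-43 | F 43-45 |
Completion: A=41  B=4  C=43  D=37  E=13  F=45  G=40
Turnaround (C−A): A=39  B=1  C=40  D=33  E=8  F=37  G=30
Waiting = turnaround − burst: A=30, B=0, C=31, D=26, E=6, F=28, G=24
Total waiting = 30 + 0 + 31 + 26 + 6 + 28 + 24 = 145

145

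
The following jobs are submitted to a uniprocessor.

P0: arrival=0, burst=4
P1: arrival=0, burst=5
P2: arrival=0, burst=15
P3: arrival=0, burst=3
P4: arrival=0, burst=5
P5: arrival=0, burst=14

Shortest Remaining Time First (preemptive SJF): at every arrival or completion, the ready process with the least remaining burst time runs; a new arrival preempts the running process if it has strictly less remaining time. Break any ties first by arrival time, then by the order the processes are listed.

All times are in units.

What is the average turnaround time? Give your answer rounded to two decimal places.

Schedule: | P3 0-3 | P0 3-7 | P1 7-12 | P4 12-17 | P5 17-31 | P2 31-46 |
Completion: P0=7  P1=12  P2=46  P3=3  P4=17  P5=31
Turnaround (C−A): P0=7  P1=12  P2=46  P3=3  P4=17  P5=31
Turnaround times: P0=7, P1=12, P2=46, P3=3, P4=17, P5=31
Average turnaround = (7+12+46+3+17+31) / 6 = 116/6 = 19.33

19.33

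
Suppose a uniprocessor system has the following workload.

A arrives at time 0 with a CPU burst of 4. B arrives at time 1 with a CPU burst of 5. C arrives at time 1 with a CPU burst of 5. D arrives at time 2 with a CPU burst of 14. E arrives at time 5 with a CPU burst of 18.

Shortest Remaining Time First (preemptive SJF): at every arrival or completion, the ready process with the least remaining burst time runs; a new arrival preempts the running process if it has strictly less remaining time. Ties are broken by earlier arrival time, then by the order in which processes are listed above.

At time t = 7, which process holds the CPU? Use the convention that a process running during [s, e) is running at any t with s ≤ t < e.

Gantt: | A 0-4 | B 4-9 | C 9-14 | D 14-28 | E 28-46 |
Completion: A=4  B=9  C=14  D=28  E=46
Turnaround (C−A): A=4  B=8  C=13  D=26  E=41

B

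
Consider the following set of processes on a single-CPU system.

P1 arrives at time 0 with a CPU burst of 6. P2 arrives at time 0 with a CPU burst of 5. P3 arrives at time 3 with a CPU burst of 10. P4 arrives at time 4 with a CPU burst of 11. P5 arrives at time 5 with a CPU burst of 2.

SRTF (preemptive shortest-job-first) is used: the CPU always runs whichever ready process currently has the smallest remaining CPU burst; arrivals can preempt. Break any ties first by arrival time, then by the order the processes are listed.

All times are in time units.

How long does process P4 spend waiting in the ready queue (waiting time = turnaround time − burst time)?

19

Schedule: | P2 0-5 | P5 5-7 | P1 7-13 | P3 13-23 | P4 23-34 |
Completion: P1=13  P2=5  P3=23  P4=34  P5=7
Turnaround (C−A): P1=13  P2=5  P3=20  P4=30  P5=2
Waiting(P4) = turnaround − burst = 30 − 11 = 19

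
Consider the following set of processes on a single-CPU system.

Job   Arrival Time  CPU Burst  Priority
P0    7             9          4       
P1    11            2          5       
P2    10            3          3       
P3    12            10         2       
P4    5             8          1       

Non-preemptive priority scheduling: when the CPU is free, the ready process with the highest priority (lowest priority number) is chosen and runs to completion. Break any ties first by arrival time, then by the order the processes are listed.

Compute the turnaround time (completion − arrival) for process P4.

8

Gantt: | idle 0-5 | P4 5-13 | P3 13-23 | P2 23-26 | P0 26-35 | P1 35-37 |
Completion: P0=35  P1=37  P2=26  P3=23  P4=13
Turnaround(P4) = completion − arrival = 13 − 5 = 8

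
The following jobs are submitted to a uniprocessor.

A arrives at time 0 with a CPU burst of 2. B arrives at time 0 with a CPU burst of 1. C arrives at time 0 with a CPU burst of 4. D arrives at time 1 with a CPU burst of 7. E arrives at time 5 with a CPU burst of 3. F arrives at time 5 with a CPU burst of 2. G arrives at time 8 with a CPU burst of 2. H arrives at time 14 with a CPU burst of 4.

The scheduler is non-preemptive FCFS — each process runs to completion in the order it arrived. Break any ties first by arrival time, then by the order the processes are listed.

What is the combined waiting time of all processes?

50

Gantt: | A 0-2 | B 2-3 | C 3-7 | D 7-14 | E 14-17 | F 17-19 | G 19-21 | H 21-25 |
Completion: A=2  B=3  C=7  D=14  E=17  F=19  G=21  H=25
Waiting = turnaround − burst: A=0, B=2, C=3, D=6, E=9, F=12, G=11, H=7
Total waiting = 0 + 2 + 3 + 6 + 9 + 12 + 11 + 7 = 50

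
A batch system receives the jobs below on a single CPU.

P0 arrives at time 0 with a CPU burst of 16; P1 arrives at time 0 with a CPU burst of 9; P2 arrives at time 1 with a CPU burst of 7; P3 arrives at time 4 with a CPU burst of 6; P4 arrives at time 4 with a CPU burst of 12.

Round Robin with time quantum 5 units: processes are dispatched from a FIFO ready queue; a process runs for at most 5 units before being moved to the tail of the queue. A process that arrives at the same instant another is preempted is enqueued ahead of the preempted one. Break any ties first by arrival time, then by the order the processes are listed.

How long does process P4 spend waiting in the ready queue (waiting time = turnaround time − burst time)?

33

Timeline: | P0 0-5 | P1 5-10 | P2 10-15 | P3 15-20 | P4 20-25 | P0 25-30 | P1 30-34 | P2 34-36 | P3 36-37 | P4 37-42 | P0 42-47 | P4 47-49 | P0 49-50 |
Completion: P0=50  P1=34  P2=36  P3=37  P4=49
Turnaround (C−A): P0=50  P1=34  P2=35  P3=33  P4=45
Waiting(P4) = turnaround − burst = 45 − 12 = 33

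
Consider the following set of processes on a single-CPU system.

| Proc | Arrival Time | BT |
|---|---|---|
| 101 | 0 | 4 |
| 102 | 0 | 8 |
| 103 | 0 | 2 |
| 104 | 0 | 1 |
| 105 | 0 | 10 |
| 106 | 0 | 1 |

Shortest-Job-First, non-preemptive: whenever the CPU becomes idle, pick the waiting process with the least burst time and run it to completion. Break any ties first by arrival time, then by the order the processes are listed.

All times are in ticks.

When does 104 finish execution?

1

Gantt: | 104 0-1 | 106 1-2 | 103 2-4 | 101 4-8 | 102 8-16 | 105 16-26 |
Completion: 101=8  102=16  103=4  104=1  105=26  106=2
Turnaround (C−A): 101=8  102=16  103=4  104=1  105=26  106=2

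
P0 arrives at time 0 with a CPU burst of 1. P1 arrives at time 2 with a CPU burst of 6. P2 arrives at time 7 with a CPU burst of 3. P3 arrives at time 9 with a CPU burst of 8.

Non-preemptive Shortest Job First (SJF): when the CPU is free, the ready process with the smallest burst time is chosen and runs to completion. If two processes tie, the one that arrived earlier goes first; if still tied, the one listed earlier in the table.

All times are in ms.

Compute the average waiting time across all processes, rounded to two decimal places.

0.75

Gantt: | P0 0-1 | idle 1-2 | P1 2-8 | P2 8-11 | P3 11-19 |
Completion: P0=1  P1=8  P2=11  P3=19
Waiting times: P0=0, P1=0, P2=1, P3=2
Average waiting = (0+0+1+2) / 4 = 3/4 = 0.75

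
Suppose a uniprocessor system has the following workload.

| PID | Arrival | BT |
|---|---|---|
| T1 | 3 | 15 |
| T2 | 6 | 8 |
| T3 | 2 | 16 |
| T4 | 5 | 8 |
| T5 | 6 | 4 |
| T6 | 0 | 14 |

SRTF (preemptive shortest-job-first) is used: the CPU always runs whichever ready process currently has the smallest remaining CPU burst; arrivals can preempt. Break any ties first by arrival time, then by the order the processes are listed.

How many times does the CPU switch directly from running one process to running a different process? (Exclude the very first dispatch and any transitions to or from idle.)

Schedule: | T6 0-5 | T4 5-6 | T5 6-10 | T4 10-17 | T2 17-25 | T6 25-34 | T1 34-49 | T3 49-65 |
Completion: T1=49  T2=25  T3=65  T4=17  T5=10  T6=34
Turnaround (C−A): T1=46  T2=19  T3=63  T4=12  T5=4  T6=34

7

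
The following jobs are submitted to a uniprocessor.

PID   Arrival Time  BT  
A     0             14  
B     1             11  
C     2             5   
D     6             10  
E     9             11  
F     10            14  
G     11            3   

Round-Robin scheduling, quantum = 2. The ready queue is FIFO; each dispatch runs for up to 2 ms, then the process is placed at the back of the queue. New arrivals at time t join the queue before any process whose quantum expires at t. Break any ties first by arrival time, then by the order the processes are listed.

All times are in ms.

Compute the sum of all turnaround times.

327

Gantt: | A 0-2 | B 2-4 | C 4-6 | A 6-8 | B 8-10 | D 10-12 | C 12-14 | A 14-16 | E 16-18 | F 18-20 | B 20-22 | G 22-24 | D 24-26 | C 26-27 | A 27-29 | E 29-31 | F 31-33 | B 33-35 | G 35-36 | D 36-38 | A 38-40 | E 40-42 | F 42-44 | B 44-46 | D 46-48 | A 48-50 | E 50-52 | F 52-54 | B 54-55 | D 55-57 | A 57-59 | E 59-61 | F 61-63 | E 63-64 | F 64-68 |
Completion: A=59  B=55  C=27  D=57  E=64  F=68  G=36
Turnaround (C−A): A=59  B=54  C=25  D=51  E=55  F=58  G=25
Turnaround = completion − arrival: A=59, B=54, C=25, D=51, E=55, F=58, G=25
Total turnaround = 59 + 54 + 25 + 51 + 55 + 58 + 25 = 327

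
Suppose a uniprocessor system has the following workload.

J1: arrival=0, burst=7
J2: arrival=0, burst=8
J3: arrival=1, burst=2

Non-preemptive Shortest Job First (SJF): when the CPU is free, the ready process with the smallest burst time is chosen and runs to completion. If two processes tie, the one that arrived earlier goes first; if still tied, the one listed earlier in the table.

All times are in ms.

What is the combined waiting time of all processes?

Schedule: | J1 0-7 | J3 7-9 | J2 9-17 |
Completion: J1=7  J2=17  J3=9
Waiting = turnaround − burst: J1=0, J2=9, J3=6
Total waiting = 0 + 9 + 6 = 15

15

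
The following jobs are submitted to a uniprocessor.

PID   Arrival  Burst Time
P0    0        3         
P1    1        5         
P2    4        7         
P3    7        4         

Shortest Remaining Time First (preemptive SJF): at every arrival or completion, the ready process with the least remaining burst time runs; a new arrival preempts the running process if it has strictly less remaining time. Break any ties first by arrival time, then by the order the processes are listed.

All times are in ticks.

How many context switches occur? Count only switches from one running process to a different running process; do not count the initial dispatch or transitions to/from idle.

Schedule: | P0 0-3 | P1 3-8 | P3 8-12 | P2 12-19 |
Completion: P0=3  P1=8  P2=19  P3=12
Turnaround (C−A): P0=3  P1=7  P2=15  P3=5

3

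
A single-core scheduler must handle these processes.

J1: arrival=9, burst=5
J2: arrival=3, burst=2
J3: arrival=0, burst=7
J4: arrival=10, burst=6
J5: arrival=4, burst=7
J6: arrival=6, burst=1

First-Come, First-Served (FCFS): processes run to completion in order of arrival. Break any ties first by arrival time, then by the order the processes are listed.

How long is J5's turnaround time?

12

Timeline: | J3 0-7 | J2 7-9 | J5 9-16 | J6 16-17 | J1 17-22 | J4 22-28 |
Completion: J1=22  J2=9  J3=7  J4=28  J5=16  J6=17
Turnaround(J5) = completion − arrival = 16 − 4 = 12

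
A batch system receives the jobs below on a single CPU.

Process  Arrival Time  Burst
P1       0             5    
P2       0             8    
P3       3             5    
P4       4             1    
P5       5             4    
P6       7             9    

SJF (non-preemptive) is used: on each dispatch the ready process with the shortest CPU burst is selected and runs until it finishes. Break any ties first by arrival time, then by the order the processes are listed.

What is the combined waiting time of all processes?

40

Timeline: | P1 0-5 | P4 5-6 | P5 6-10 | P3 10-15 | P2 15-23 | P6 23-32 |
Completion: P1=5  P2=23  P3=15  P4=6  P5=10  P6=32
Waiting = turnaround − burst: P1=0, P2=15, P3=7, P4=1, P5=1, P6=16
Total waiting = 0 + 15 + 7 + 1 + 1 + 16 = 40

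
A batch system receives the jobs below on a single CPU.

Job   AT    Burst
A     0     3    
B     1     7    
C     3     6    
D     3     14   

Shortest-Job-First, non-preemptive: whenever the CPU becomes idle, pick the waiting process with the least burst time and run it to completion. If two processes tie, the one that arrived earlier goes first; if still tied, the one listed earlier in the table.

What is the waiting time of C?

Gantt: | A 0-3 | C 3-9 | B 9-16 | D 16-30 |
Completion: A=3  B=16  C=9  D=30
Waiting(C) = turnaround − burst = 6 − 6 = 0

0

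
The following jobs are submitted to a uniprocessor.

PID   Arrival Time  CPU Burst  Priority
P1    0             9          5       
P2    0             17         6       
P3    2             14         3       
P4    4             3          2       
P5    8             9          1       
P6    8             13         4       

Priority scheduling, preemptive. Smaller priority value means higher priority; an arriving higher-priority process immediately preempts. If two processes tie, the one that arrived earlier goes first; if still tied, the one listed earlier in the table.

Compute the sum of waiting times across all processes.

Gantt: | P1 0-2 | P3 2-4 | P4 4-7 | P3 7-8 | P5 8-17 | P3 17-28 | P6 28-41 | P1 41-48 | P2 48-65 |
Completion: P1=48  P2=65  P3=28  P4=7  P5=17  P6=41
Waiting = turnaround − burst: P1=39, P2=48, P3=12, P4=0, P5=0, P6=20
Total waiting = 39 + 48 + 12 + 0 + 0 + 20 = 119

119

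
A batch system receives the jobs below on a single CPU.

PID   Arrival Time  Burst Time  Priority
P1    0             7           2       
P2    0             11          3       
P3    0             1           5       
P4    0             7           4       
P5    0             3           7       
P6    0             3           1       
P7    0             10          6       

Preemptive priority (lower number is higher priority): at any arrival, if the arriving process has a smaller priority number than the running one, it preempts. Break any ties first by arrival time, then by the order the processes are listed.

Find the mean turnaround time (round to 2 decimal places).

24.57

Timeline: | P6 0-3 | P1 3-10 | P2 10-21 | P4 21-28 | P3 28-29 | P7 29-39 | P5 39-42 |
Completion: P1=10  P2=21  P3=29  P4=28  P5=42  P6=3  P7=39
Turnaround (C−A): P1=10  P2=21  P3=29  P4=28  P5=42  P6=3  P7=39
Turnaround times: P1=10, P2=21, P3=29, P4=28, P5=42, P6=3, P7=39
Average turnaround = (10+21+29+28+42+3+39) / 7 = 172/7 = 24.57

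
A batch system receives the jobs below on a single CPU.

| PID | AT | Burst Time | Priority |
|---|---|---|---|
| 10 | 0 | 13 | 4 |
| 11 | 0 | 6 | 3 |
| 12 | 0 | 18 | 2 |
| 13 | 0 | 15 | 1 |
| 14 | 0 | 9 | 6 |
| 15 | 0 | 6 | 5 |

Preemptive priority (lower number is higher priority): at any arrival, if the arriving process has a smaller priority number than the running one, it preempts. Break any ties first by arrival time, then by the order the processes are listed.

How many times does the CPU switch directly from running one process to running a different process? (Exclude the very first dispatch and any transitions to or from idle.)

5

Gantt: | 13 0-15 | 12 15-33 | 11 33-39 | 10 39-52 | 15 52-58 | 14 58-67 |
Completion: 10=52  11=39  12=33  13=15  14=67  15=58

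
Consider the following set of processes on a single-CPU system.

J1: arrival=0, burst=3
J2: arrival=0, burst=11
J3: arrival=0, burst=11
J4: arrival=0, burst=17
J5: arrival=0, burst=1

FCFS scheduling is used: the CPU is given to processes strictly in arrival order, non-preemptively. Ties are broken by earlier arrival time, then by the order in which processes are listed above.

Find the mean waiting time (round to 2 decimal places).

Schedule: | J1 0-3 | J2 3-14 | J3 14-25 | J4 25-42 | J5 42-43 |
Completion: J1=3  J2=14  J3=25  J4=42  J5=43
Turnaround (C−A): J1=3  J2=14  J3=25  J4=42  J5=43
Waiting times: J1=0, J2=3, J3=14, J4=25, J5=42
Average waiting = (0+3+14+25+42) / 5 = 84/5 = 16.80

16.80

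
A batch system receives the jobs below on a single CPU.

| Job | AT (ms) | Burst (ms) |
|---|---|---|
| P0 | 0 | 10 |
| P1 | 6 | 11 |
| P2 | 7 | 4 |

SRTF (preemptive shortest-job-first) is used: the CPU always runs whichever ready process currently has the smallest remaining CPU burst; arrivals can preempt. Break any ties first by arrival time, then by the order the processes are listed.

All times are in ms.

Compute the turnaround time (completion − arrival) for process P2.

7

Timeline: | P0 0-10 | P2 10-14 | P1 14-25 |
Completion: P0=10  P1=25  P2=14
Turnaround (C−A): P0=10  P1=19  P2=7
Turnaround(P2) = completion − arrival = 14 − 7 = 7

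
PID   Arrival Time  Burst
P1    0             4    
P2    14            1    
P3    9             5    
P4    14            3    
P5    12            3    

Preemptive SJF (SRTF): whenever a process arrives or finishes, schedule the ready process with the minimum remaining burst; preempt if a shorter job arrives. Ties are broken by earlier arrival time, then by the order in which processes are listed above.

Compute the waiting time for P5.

Timeline: | P1 0-4 | idle 4-9 | P3 9-14 | P2 14-15 | P5 15-18 | P4 18-21 |
Completion: P1=4  P2=15  P3=14  P4=21  P5=18
Waiting(P5) = turnaround − burst = 6 − 3 = 3

3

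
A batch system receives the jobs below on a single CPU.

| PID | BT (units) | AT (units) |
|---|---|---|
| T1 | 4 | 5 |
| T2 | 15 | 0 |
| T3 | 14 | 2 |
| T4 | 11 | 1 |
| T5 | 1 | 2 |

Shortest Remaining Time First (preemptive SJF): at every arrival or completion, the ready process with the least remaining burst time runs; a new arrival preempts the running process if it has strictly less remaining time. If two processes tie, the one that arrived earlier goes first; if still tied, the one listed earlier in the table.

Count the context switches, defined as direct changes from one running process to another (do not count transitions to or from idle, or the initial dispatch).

7

Gantt: | T2 0-1 | T4 1-2 | T5 2-3 | T4 3-5 | T1 5-9 | T4 9-17 | T2 17-31 | T3 31-45 |
Completion: T1=9  T2=31  T3=45  T4=17  T5=3
Turnaround (C−A): T1=4  T2=31  T3=43  T4=16  T5=1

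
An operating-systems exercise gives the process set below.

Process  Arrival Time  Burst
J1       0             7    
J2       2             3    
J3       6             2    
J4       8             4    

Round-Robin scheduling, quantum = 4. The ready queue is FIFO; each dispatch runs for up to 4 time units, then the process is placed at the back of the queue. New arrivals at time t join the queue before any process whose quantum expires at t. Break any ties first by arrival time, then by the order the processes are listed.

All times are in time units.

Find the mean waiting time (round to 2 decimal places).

Timeline: | J1 0-4 | J2 4-7 | J1 7-10 | J3 10-12 | J4 12-16 |
Completion: J1=10  J2=7  J3=12  J4=16
Waiting times: J1=3, J2=2, J3=4, J4=4
Average waiting = (3+2+4+4) / 4 = 13/4 = 3.25

3.25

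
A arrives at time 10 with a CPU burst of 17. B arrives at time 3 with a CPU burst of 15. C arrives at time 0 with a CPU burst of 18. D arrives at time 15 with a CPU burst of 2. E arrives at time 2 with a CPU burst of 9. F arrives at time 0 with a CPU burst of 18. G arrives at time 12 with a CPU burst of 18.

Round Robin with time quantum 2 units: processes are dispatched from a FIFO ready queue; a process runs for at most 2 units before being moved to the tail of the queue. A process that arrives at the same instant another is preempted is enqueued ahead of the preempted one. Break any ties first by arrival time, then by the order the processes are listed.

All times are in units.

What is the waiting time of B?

Timeline: | C 0-2 | F 2-4 | E 4-6 | C 6-8 | B 8-10 | F 10-12 | E 12-14 | C 14-16 | A 16-18 | B 18-20 | G 20-22 | F 22-24 | E 24-26 | D 26-28 | C 28-30 | A 30-32 | B 32-34 | G 34-36 | F 36-38 | E 38-40 | C 40-42 | A 42-44 | B 44-46 | G 46-48 | F 48-50 | E 50-51 | C 51-53 | A 53-55 | B 55-57 | G 57-59 | F 59-61 | C 61-63 | A 63-65 | B 65-67 | G 67-69 | F 69-71 | C 71-73 | A 73-75 | B 75-77 | G 77-79 | F 79-81 | C 81-83 | A 83-85 | B 85-86 | G 86-88 | F 88-90 | A 90-92 | G 92-94 | A 94-95 | G 95-97 |
Completion: A=95  B=86  C=83  D=28  E=51  F=90  G=97
Waiting(B) = turnaround − burst = 83 − 15 = 68

68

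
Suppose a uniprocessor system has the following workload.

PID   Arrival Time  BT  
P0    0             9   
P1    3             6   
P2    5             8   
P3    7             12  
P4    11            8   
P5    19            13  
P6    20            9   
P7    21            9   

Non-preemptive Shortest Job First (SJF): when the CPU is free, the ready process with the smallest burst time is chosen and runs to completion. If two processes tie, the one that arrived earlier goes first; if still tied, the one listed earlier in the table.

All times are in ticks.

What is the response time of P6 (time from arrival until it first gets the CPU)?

11

Gantt: | P0 0-9 | P1 9-15 | P2 15-23 | P4 23-31 | P6 31-40 | P7 40-49 | P3 49-61 | P5 61-74 |
Completion: P0=9  P1=15  P2=23  P3=61  P4=31  P5=74  P6=40  P7=49
Response(P6) = first start − arrival = 31 − 20 = 11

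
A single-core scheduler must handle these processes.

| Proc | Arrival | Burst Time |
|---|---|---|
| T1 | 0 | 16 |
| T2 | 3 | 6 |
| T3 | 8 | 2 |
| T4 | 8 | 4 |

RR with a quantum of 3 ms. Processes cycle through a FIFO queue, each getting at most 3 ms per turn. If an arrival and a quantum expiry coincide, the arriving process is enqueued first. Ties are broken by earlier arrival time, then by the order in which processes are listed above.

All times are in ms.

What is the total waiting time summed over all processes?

Schedule: | T1 0-3 | T2 3-6 | T1 6-9 | T2 9-12 | T3 12-14 | T4 14-17 | T1 17-20 | T4 20-21 | T1 21-28 |
Completion: T1=28  T2=12  T3=14  T4=21
Turnaround (C−A): T1=28  T2=9  T3=6  T4=13
Waiting = turnaround − burst: T1=12, T2=3, T3=4, T4=9
Total waiting = 12 + 3 + 4 + 9 = 28

28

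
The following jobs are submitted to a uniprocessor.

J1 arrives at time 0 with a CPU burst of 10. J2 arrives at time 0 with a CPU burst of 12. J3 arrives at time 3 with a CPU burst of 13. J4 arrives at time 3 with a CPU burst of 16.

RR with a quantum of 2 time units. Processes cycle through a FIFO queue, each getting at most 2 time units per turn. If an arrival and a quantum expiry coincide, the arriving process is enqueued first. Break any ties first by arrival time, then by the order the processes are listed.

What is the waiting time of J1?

Schedule: | J1 0-2 | J2 2-4 | J1 4-6 | J3 6-8 | J4 8-10 | J2 10-12 | J1 12-14 | J3 14-16 | J4 16-18 | J2 18-20 | J1 20-22 | J3 22-24 | J4 24-26 | J2 26-28 | J1 28-30 | J3 30-32 | J4 32-34 | J2 34-36 | J3 36-38 | J4 38-40 | J2 40-42 | J3 42-44 | J4 44-46 | J3 46-47 | J4 47-51 |
Completion: J1=30  J2=42  J3=47  J4=51
Turnaround (C−A): J1=30  J2=42  J3=44  J4=48
Waiting(J1) = turnaround − burst = 30 − 10 = 20

20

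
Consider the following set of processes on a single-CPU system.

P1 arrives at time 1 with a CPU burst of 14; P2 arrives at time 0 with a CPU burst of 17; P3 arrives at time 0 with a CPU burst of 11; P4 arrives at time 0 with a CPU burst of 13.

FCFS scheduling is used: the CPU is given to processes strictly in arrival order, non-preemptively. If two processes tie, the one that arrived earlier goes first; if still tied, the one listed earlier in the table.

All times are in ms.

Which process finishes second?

P3

Gantt: | P2 0-17 | P3 17-28 | P4 28-41 | P1 41-55 |
Completion: P1=55  P2=17  P3=28  P4=41
Turnaround (C−A): P1=54  P2=17  P3=28  P4=41
Finish order: P2 → P3 → P4 → P1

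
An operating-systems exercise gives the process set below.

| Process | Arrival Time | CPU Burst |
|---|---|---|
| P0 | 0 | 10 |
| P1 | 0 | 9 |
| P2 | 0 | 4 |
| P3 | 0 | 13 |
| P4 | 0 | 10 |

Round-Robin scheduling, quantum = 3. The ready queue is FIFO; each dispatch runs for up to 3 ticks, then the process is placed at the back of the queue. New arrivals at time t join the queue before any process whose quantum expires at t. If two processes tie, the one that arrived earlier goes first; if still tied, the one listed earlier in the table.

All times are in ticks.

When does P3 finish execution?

46

Timeline: | P0 0-3 | P1 3-6 | P2 6-9 | P3 9-12 | P4 12-15 | P0 15-18 | P1 18-21 | P2 21-22 | P3 22-25 | P4 25-28 | P0 28-31 | P1 31-34 | P3 34-37 | P4 37-40 | P0 40-41 | P3 41-44 | P4 44-45 | P3 45-46 |
Completion: P0=41  P1=34  P2=22  P3=46  P4=45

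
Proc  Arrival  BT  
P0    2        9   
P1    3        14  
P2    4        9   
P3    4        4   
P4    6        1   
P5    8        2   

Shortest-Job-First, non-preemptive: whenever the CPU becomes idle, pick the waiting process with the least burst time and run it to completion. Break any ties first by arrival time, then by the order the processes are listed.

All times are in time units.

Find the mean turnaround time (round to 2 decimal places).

Timeline: | idle 0-2 | P0 2-11 | P4 11-12 | P5 12-14 | P3 14-18 | P2 18-27 | P1 27-41 |
Completion: P0=11  P1=41  P2=27  P3=18  P4=12  P5=14
Turnaround (C−A): P0=9  P1=38  P2=23  P3=14  P4=6  P5=6
Turnaround times: P0=9, P1=38, P2=23, P3=14, P4=6, P5=6
Average turnaround = (9+38+23+14+6+6) / 6 = 96/6 = 16.00

16.00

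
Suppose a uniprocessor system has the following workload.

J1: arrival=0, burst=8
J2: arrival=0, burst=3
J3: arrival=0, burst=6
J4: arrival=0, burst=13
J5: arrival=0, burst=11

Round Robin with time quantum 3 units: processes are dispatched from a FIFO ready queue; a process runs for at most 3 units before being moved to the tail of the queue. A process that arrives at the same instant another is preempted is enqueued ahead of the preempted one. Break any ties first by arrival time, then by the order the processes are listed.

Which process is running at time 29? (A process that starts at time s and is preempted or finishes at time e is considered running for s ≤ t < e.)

Schedule: | J1 0-3 | J2 3-6 | J3 6-9 | J4 9-12 | J5 12-15 | J1 15-18 | J3 18-21 | J4 21-24 | J5 24-27 | J1 27-29 | J4 29-32 | J5 32-35 | J4 35-38 | J5 38-40 | J4 40-41 |
Completion: J1=29  J2=6  J3=21  J4=41  J5=40
Turnaround (C−A): J1=29  J2=6  J3=21  J4=41  J5=40

J4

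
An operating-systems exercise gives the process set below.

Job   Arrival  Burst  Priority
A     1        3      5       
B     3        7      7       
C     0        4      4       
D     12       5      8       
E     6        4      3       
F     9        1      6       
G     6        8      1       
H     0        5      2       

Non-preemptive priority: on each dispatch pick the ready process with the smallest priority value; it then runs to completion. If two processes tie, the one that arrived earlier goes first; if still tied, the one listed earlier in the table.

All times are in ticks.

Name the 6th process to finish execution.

F

Schedule: | H 0-5 | C 5-9 | G 9-17 | E 17-21 | A 21-24 | F 24-25 | B 25-32 | D 32-37 |
Completion: A=24  B=32  C=9  D=37  E=21  F=25  G=17  H=5
Turnaround (C−A): A=23  B=29  C=9  D=25  E=15  F=16  G=11  H=5
Finish order: H → C → G → E → A → F → B → D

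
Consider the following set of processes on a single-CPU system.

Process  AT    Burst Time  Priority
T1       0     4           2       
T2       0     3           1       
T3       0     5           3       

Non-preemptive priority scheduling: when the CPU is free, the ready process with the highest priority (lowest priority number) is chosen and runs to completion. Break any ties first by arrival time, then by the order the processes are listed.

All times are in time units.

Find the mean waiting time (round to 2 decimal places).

Gantt: | T2 0-3 | T1 3-7 | T3 7-12 |
Completion: T1=7  T2=3  T3=12
Waiting times: T1=3, T2=0, T3=7
Average waiting = (3+0+7) / 3 = 10/3 = 3.33

3.33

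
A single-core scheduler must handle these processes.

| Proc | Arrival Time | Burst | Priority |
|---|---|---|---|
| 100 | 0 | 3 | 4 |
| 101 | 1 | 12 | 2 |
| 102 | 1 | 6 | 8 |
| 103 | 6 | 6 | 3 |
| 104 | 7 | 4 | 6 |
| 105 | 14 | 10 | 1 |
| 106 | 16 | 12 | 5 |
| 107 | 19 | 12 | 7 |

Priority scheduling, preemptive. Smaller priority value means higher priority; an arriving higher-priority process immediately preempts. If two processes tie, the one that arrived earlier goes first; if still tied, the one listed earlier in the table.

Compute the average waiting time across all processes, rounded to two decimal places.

Schedule: | 100 0-1 | 101 1-13 | 103 13-14 | 105 14-24 | 103 24-29 | 100 29-31 | 106 31-43 | 104 43-47 | 107 47-59 | 102 59-65 |
Completion: 100=31  101=13  102=65  103=29  104=47  105=24  106=43  107=59
Waiting times: 100=28, 101=0, 102=58, 103=17, 104=36, 105=0, 106=15, 107=28
Average waiting = (28+0+58+17+36+0+15+28) / 8 = 182/8 = 22.75

22.75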